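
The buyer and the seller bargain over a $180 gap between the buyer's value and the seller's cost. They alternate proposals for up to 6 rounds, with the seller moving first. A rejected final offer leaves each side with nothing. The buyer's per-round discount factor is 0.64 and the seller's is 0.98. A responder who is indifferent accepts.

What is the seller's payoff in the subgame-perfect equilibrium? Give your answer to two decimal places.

Round 6 (the buyer proposes): rejection yields 0 for the seller; the buyer offers 0 and keeps 180.
Round 5 (the seller proposes): the buyer can get 180 next round, worth 0.64 × 180 = 115.2 now; the seller offers that and keeps 64.8.
Round 4 (the buyer proposes): the seller can get 64.8 next round, worth 0.98 × 64.8 = 63.504 now; the buyer offers that and keeps 116.496.
Round 3 (the seller proposes): the buyer can get 116.496 next round, worth 0.64 × 116.496 = 74.55744 now, so the seller offers 74.55744, keeping 105.44256.
Round 2 (the buyer proposes): the seller can get 105.44256 next round, worth 0.98 × 105.44256 = 103.3337088 now. The buyer offers 103.3337088 and keeps 180 − 103.3337088 = 76.6662912.
Round 1 (the seller proposes): the buyer can get 76.6662912 next round, worth 0.64 × 76.6662912 = 49.066426368 now; the seller offers that and keeps 130.933573632.

130.93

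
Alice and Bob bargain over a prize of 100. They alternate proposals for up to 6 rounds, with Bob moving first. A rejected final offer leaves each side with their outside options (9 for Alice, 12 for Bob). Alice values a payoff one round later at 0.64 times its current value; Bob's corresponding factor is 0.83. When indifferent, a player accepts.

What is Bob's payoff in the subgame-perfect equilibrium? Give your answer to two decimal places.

Round 6 (Alice proposes): Bob gets 12 if talks fail, so Alice offers 12 and keeps 88.
Round 5 (Bob proposes): Alice can get 88 next round, worth 0.64 × 88 = 56.32 now; Bob offers that and keeps 43.68.
Round 4 (Alice proposes): Bob can get 43.68 next round, worth 0.83 × 43.68 = 36.2544 now, so Alice offers 36.2544, keeping 63.7456.
Round 3 (Bob proposes): Alice can get 63.7456 next round, worth 0.64 × 63.7456 = 40.797184 now, so Bob offers 40.797184, keeping 59.202816.
Round 2 (Alice proposes): Bob can get 59.202816 next round, worth 0.83 × 59.202816 = 49.13833728 now; Alice offers that and keeps 50.86166272.
Round 1 (Bob proposes): Alice can get 50.86166272 next round, worth 0.64 × 50.86166272 = 32.5514641408 now. Bob offers 32.5514641408 and keeps 100 − 32.5514641408 = 67.4485358592.

67.45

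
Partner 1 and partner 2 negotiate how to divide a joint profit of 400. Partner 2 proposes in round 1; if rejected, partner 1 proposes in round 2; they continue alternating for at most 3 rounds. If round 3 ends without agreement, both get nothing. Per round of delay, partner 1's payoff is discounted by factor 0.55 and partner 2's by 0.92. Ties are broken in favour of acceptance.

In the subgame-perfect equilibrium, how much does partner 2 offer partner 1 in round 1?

Work backward from the last round.
Round 3 (partner 2 proposes): partner 1 will accept anything ≥ 0, so partner 2 offers 0 and keeps 400.
Round 2 (partner 1 proposes): partner 2 can get 400 next round, worth 0.92 × 400 = 368 now; partner 1 offers that and keeps 32.
Round 1 (partner 2 proposes): partner 1 can get 32 next round, worth 0.55 × 32 = 17.6 now. Partner 2 offers 17.6 and keeps 400 − 17.6 = 382.4.

17.6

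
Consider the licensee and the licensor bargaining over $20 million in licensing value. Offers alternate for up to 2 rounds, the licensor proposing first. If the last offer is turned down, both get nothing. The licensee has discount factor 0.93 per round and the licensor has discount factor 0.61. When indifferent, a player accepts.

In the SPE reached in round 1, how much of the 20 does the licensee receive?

18.6

By backward induction:
Round 2 (the licensee proposes): rejection yields 0 for the licensor; the licensee offers 0 and keeps 20.
Round 1 (the licensor proposes): the licensee can get 20 next round, worth 0.93 × 20 = 18.6 now; the licensor offers that and keeps 1.4.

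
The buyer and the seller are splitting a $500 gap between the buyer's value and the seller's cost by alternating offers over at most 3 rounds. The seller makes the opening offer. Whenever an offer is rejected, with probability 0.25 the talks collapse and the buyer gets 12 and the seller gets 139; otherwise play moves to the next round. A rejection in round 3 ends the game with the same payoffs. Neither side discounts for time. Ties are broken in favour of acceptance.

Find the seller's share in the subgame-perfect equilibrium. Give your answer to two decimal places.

422.56

Round 3 (the seller proposes): the buyer gets 12 if talks fail, so the seller offers 12 and keeps 488.
Round 2 (the buyer proposes): rejecting gives the seller an expected 0.75 × 488 + 0.25 × 139 = 400.75. The buyer offers 400.75 and keeps 500 − 400.75 = 99.25.
Round 1 (the seller proposes): rejecting gives the buyer an expected 0.75 × 99.25 + 0.25 × 12 = 77.4375; the seller offers that and keeps 422.5625.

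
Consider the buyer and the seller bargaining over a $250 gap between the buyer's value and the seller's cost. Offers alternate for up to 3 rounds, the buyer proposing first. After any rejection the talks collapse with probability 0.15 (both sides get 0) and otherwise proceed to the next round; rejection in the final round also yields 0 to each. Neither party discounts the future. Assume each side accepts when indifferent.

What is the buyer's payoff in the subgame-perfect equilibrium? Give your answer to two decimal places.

218.13

By backward induction:
Round 3 (the buyer proposes): the seller will accept anything ≥ 0, so the buyer offers 0 and keeps 250.
Round 2 (the seller proposes): rejecting gives the buyer an expected 0.85 × 250 = 212.5; the seller offers that and keeps 37.5.
Round 1 (the buyer proposes): rejecting gives the seller an expected 0.85 × 37.5 = 31.875; the buyer offers that and keeps 218.125.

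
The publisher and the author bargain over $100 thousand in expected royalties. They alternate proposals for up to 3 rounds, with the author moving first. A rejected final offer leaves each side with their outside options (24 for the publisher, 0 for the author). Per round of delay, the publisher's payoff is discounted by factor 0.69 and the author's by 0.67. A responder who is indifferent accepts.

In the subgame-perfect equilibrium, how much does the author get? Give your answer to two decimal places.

Work backward from the last round.
Round 3 (the author proposes): the publisher gets 24 if talks fail, so the author offers 24 and keeps 76.
Round 2 (the publisher proposes): the author can get 76 next round, worth 0.67 × 76 = 50.92 now, so the publisher offers 50.92, keeping 49.08.
Round 1 (the author proposes): the publisher can get 49.08 next round, worth 0.69 × 49.08 = 33.8652 now, so the author offers 33.8652, keeping 66.1348.

66.13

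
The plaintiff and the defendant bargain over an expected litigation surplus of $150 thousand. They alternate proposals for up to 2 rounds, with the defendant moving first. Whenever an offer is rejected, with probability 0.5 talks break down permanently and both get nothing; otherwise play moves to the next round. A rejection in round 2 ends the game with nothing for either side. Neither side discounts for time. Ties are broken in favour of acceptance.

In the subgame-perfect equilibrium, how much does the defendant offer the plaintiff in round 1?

By backward induction:
Round 2 (the plaintiff proposes): rejection yields 0 for the defendant; the plaintiff offers 0 and keeps 150.
Round 1 (the defendant proposes): rejecting gives the plaintiff an expected 0.5 × 150 = 75; the defendant offers that and keeps 75.

75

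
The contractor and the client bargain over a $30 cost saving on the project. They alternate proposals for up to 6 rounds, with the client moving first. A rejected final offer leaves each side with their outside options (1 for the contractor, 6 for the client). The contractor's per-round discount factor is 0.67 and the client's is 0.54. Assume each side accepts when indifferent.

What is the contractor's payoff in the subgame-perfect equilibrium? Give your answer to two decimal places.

Work backward from the last round.
Round 6 (the contractor proposes): the client gets 6 if talks fail, so the contractor offers 6 and keeps 24.
Round 5 (the client proposes): the contractor can get 24 next round, worth 0.67 × 24 = 16.08 now, so the client offers 16.08, keeping 13.92.
Round 4 (the contractor proposes): the client can get 13.92 next round, worth 0.54 × 13.92 = 7.5168 now. The contractor offers 7.5168 and keeps 30 − 7.5168 = 22.4832.
Round 3 (the client proposes): the contractor can get 22.4832 next round, worth 0.67 × 22.4832 = 15.063744 now. The client offers 15.063744 and keeps 30 − 15.063744 = 14.936256.
Round 2 (the contractor proposes): the client can get 14.936256 next round, worth 0.54 × 14.936256 = 8.06557824 now. The contractor offers 8.06557824 and keeps 30 − 8.06557824 = 21.93442176.
Round 1 (the client proposes): the contractor can get 21.93442176 next round, worth 0.67 × 21.93442176 = 14.6960625792 now. The client offers 14.6960625792 and keeps 30 − 14.6960625792 = 15.3039374208.

14.70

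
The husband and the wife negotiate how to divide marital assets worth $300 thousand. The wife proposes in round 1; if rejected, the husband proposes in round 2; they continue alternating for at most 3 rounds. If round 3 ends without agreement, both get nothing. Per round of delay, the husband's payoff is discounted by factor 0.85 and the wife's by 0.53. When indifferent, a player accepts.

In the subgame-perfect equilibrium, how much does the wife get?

By backward induction:
Round 3 (the wife proposes): rejection yields 0 for the husband; the wife offers 0 and keeps 300.
Round 2 (the husband proposes): the wife can get 300 next round, worth 0.53 × 300 = 159 now, so the husband offers 159, keeping 141.
Round 1 (the wife proposes): the husband can get 141 next round, worth 0.85 × 141 = 119.85 now. The wife offers 119.85 and keeps 300 − 119.85 = 180.15.

180.15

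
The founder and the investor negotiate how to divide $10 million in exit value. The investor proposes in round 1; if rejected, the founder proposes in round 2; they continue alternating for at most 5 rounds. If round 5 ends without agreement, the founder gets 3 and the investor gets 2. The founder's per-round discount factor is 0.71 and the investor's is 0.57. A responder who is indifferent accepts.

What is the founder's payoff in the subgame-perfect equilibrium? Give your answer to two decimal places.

4.78

Round 5 (the investor proposes): the founder gets 3 if talks fail, so the investor offers 3 and keeps 7.
Round 4 (the founder proposes): the investor can get 7 next round, worth 0.57 × 7 = 3.99 now, so the founder offers 3.99, keeping 6.01.
Round 3 (the investor proposes): the founder can get 6.01 next round, worth 0.71 × 6.01 = 4.2671 now, so the investor offers 4.2671, keeping 5.7329.
Round 2 (the founder proposes): the investor can get 5.7329 next round, worth 0.57 × 5.7329 = 3.267753 now; the founder offers that and keeps 6.732247.
Round 1 (the investor proposes): the founder can get 6.732247 next round, worth 0.71 × 6.732247 = 4.77989537 now, so the investor offers 4.77989537, keeping 5.22010463.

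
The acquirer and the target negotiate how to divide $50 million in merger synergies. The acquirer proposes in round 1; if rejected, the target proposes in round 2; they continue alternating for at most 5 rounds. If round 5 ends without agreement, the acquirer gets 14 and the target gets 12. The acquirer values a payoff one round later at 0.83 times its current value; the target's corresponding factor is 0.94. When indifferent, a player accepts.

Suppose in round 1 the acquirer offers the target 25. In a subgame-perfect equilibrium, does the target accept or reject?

Round 5 (the acquirer proposes): the target gets 12 if talks fail, so the acquirer offers 12 and keeps 38.
Round 4 (the target proposes): the acquirer can get 38 next round, worth 0.83 × 38 = 31.54 now, so the target offers 31.54, keeping 18.46.
Round 3 (the acquirer proposes): the target can get 18.46 next round, worth 0.94 × 18.46 = 17.3524 now, so the acquirer offers 17.3524, keeping 32.6476.
Round 2 (the target proposes): the acquirer can get 32.6476 next round, worth 0.83 × 32.6476 = 27.097508 now. The target offers 27.097508 and keeps 50 − 27.097508 = 22.902492.
So by rejecting in round 1, the target gets 22.902492 next round, worth 0.94 × 22.902492 = 21.52834248 now.
Offer 25 ≥ 21.52834248, so the target accepts.

Accept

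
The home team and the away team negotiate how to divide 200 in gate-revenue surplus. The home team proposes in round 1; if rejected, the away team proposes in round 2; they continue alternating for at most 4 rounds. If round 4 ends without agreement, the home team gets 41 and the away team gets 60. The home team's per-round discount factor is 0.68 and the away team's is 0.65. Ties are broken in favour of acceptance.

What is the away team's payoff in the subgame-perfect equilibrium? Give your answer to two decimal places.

Round 4 (the away team proposes): the home team gets 41 if talks fail, so the away team offers 41 and keeps 159.
Round 3 (the home team proposes): the away team can get 159 next round, worth 0.65 × 159 = 103.35 now. The home team offers 103.35 and keeps 200 − 103.35 = 96.65.
Round 2 (the away team proposes): the home team can get 96.65 next round, worth 0.68 × 96.65 = 65.722 now, so the away team offers 65.722, keeping 134.278.
Round 1 (the home team proposes): the away team can get 134.278 next round, worth 0.65 × 134.278 = 87.2807 now, so the home team offers 87.2807, keeping 112.7193.

87.28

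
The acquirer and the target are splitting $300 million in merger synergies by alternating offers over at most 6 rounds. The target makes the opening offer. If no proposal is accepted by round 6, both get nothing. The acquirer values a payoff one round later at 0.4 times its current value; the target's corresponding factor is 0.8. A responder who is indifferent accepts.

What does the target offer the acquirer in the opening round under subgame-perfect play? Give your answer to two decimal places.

43.97

Round 6 (the acquirer proposes): rejection yields 0 for the target; the acquirer offers 0 and keeps 300.
Round 5 (the target proposes): the acquirer can get 300 next round, worth 0.4 × 300 = 120 now; the target offers that and keeps 180.
Round 4 (the acquirer proposes): the target can get 180 next round, worth 0.8 × 180 = 144 now; the acquirer offers that and keeps 156.
Round 3 (the target proposes): the acquirer can get 156 next round, worth 0.4 × 156 = 62.4 now, so the target offers 62.4, keeping 237.6.
Round 2 (the acquirer proposes): the target can get 237.6 next round, worth 0.8 × 237.6 = 190.08 now; the acquirer offers that and keeps 109.92.
Round 1 (the target proposes): the acquirer can get 109.92 next round, worth 0.4 × 109.92 = 43.968 now, so the target offers 43.968, keeping 256.032.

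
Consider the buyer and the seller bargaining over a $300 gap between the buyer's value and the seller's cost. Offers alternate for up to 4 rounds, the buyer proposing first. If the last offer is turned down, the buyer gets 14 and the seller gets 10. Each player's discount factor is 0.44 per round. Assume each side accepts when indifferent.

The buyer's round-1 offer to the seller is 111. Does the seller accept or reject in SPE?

Accept

Round 4 (the seller proposes): the buyer gets 14 if talks fail, so the seller offers 14 and keeps 286.
Round 3 (the buyer proposes): the seller can get 286 next round, worth 0.44 × 286 = 125.84 now, so the buyer offers 125.84, keeping 174.16.
Round 2 (the seller proposes): the buyer can get 174.16 next round, worth 0.44 × 174.16 = 76.6304 now; the seller offers that and keeps 223.3696.
So by rejecting in round 1, the seller gets 223.3696 next round, worth 0.44 × 223.3696 = 98.282624 now.
Offer 111 ≥ 98.282624, so the seller accepts.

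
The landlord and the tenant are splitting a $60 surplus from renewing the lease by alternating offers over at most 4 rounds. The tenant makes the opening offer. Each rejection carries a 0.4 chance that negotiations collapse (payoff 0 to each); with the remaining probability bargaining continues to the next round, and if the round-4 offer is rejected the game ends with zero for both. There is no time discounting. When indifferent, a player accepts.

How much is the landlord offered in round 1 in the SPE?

27.36

Round 4 (the landlord proposes): the tenant will accept anything ≥ 0, so the landlord offers 0 and keeps 60.
Round 3 (the tenant proposes): rejecting gives the landlord an expected 0.6 × 60 = 36. The tenant offers 36 and keeps 60 − 36 = 24.
Round 2 (the landlord proposes): rejecting gives the tenant an expected 0.6 × 24 = 14.4. The landlord offers 14.4 and keeps 60 − 14.4 = 45.6.
Round 1 (the tenant proposes): rejecting gives the landlord an expected 0.6 × 45.6 = 27.36. The tenant offers 27.36 and keeps 60 − 27.36 = 32.64.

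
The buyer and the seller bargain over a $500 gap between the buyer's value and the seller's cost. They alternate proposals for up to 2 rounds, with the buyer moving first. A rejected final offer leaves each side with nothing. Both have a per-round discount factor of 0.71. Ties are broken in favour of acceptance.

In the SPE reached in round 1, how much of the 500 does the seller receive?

355

Round 2 (the seller proposes): rejection yields 0 for the buyer; the seller offers 0 and keeps 500.
Round 1 (the buyer proposes): the seller can get 500 next round, worth 0.71 × 500 = 355 now, so the buyer offers 355, keeping 145.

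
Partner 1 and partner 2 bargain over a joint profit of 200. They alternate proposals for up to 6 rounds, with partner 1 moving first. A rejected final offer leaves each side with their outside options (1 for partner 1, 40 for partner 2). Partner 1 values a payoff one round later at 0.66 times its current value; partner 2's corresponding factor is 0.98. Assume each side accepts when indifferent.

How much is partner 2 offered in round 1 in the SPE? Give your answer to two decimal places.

Round 6 (partner 2 proposes): partner 1 gets 1 if talks fail, so partner 2 offers 1 and keeps 199.
Round 5 (partner 1 proposes): partner 2 can get 199 next round, worth 0.98 × 199 = 195.02 now, so partner 1 offers 195.02, keeping 4.98.
Round 4 (partner 2 proposes): partner 1 can get 4.98 next round, worth 0.66 × 4.98 = 3.2868 now; partner 2 offers that and keeps 196.7132.
Round 3 (partner 1 proposes): partner 2 can get 196.7132 next round, worth 0.98 × 196.7132 = 192.778936 now, so partner 1 offers 192.778936, keeping 7.221064.
Round 2 (partner 2 proposes): partner 1 can get 7.221064 next round, worth 0.66 × 7.221064 = 4.76590224 now; partner 2 offers that and keeps 195.23409776.
Round 1 (partner 1 proposes): partner 2 can get 195.23409776 next round, worth 0.98 × 195.23409776 = 191.3294158048 now; partner 1 offers that and keeps 8.6705841952.

191.33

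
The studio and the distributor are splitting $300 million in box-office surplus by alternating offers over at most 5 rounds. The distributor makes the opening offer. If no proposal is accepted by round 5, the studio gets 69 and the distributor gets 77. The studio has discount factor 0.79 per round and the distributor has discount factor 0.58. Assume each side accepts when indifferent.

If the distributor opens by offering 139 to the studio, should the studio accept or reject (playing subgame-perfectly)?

Reject

Work out the studio's continuation value if the offer is rejected.
Round 5 (the distributor proposes): the studio gets 69 if talks fail, so the distributor offers 69 and keeps 231.
Round 4 (the studio proposes): the distributor can get 231 next round, worth 0.58 × 231 = 133.98 now. The studio offers 133.98 and keeps 300 − 133.98 = 166.02.
Round 3 (the distributor proposes): the studio can get 166.02 next round, worth 0.79 × 166.02 = 131.1558 now, so the distributor offers 131.1558, keeping 168.8442.
Round 2 (the studio proposes): the distributor can get 168.8442 next round, worth 0.58 × 168.8442 = 97.929636 now; the studio offers that and keeps 202.070364.
So by rejecting in round 1, the studio gets 202.070364 next round, worth 0.79 × 202.070364 = 159.63558756 now.
Offer 139 < 159.63558756, so the studio rejects.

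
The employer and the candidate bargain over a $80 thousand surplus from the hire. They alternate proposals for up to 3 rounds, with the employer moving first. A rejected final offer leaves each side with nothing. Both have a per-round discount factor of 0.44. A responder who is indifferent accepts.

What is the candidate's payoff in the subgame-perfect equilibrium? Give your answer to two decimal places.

19.71

Round 3 (the employer proposes): the candidate will accept anything ≥ 0, so the employer offers 0 and keeps 80.
Round 2 (the candidate proposes): the employer can get 80 next round, worth 0.44 × 80 = 35.2 now, so the candidate offers 35.2, keeping 44.8.
Round 1 (the employer proposes): the candidate can get 44.8 next round, worth 0.44 × 44.8 = 19.712 now; the employer offers that and keeps 60.288.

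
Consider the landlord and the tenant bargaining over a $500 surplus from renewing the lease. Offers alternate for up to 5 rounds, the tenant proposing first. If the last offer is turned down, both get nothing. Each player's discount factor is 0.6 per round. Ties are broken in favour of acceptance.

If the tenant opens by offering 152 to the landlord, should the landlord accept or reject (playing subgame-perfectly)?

Round 5 (the tenant proposes): rejection yields 0 for the landlord; the tenant offers 0 and keeps 500.
Round 4 (the landlord proposes): the tenant can get 500 next round, worth 0.6 × 500 = 300 now. The landlord offers 300 and keeps 500 − 300 = 200.
Round 3 (the tenant proposes): the landlord can get 200 next round, worth 0.6 × 200 = 120 now, so the tenant offers 120, keeping 380.
Round 2 (the landlord proposes): the tenant can get 380 next round, worth 0.6 × 380 = 228 now, so the landlord offers 228, keeping 272.
So by rejecting in round 1, the landlord gets 272 next round, worth 0.6 × 272 = 163.2 now.
Offer 152 < 163.2, so the landlord rejects.

Reject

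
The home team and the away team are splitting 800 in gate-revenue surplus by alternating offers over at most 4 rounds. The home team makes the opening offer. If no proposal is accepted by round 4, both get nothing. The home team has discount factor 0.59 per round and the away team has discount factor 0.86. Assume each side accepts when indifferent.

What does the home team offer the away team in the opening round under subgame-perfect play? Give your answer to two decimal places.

631.17

Round 4 (the away team proposes): rejection yields 0 for the home team; the away team offers 0 and keeps 800.
Round 3 (the home team proposes): the away team can get 800 next round, worth 0.86 × 800 = 688 now. The home team offers 688 and keeps 800 − 688 = 112.
Round 2 (the away team proposes): the home team can get 112 next round, worth 0.59 × 112 = 66.08 now; the away team offers that and keeps 733.92.
Round 1 (the home team proposes): the away team can get 733.92 next round, worth 0.86 × 733.92 = 631.1712 now, so the home team offers 631.1712, keeping 168.8288.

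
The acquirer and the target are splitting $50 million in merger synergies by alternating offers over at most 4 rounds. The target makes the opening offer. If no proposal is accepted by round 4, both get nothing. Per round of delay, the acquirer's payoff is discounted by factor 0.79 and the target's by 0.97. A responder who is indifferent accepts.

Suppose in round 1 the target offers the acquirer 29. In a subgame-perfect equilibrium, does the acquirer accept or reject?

Reject

Round 4 (the acquirer proposes): rejection yields 0 for the target; the acquirer offers 0 and keeps 50.
Round 3 (the target proposes): the acquirer can get 50 next round, worth 0.79 × 50 = 39.5 now, so the target offers 39.5, keeping 10.5.
Round 2 (the acquirer proposes): the target can get 10.5 next round, worth 0.97 × 10.5 = 10.185 now, so the acquirer offers 10.185, keeping 39.815.
So by rejecting in round 1, the acquirer gets 39.815 next round, worth 0.79 × 39.815 = 31.45385 now.
Offer 29 < 31.45385, so the acquirer rejects.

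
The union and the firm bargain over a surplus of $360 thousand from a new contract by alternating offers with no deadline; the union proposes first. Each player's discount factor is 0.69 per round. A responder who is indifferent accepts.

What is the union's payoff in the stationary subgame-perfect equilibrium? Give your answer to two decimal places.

In a stationary SPE each proposer offers the other exactly their discounted continuation value.
If the union keeps x when proposing and the firm keeps y when proposing, then x = 360 − 0.69y and y = 360 − 0.69x.
Solving: x = 360(1 − 0.69) / (1 − 0.69·0.69) = 111.6 / 0.5239 ≈ 213.0178.
The firm gets 360 − 213.0178 ≈ 146.9822.

213.02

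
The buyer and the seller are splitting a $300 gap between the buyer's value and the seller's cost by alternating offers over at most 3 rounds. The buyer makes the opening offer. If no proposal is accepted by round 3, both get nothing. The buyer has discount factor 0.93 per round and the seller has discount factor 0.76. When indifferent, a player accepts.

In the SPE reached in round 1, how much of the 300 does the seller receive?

15.96

Round 3 (the buyer proposes): the seller will accept anything ≥ 0, so the buyer offers 0 and keeps 300.
Round 2 (the seller proposes): the buyer can get 300 next round, worth 0.93 × 300 = 279 now; the seller offers that and keeps 21.
Round 1 (the buyer proposes): the seller can get 21 next round, worth 0.76 × 21 = 15.96 now. The buyer offers 15.96 and keeps 300 − 15.96 = 284.04.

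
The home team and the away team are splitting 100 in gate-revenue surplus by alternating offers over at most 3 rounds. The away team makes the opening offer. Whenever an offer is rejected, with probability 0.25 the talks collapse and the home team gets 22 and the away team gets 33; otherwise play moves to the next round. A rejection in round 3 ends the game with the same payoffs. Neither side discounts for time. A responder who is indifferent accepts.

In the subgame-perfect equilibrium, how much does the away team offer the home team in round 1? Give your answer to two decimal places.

Round 3 (the away team proposes): the home team gets 22 if talks fail, so the away team offers 22 and keeps 78.
Round 2 (the home team proposes): rejecting gives the away team an expected 0.75 × 78 + 0.25 × 33 = 66.75. The home team offers 66.75 and keeps 100 − 66.75 = 33.25.
Round 1 (the away team proposes): rejecting gives the home team an expected 0.75 × 33.25 + 0.25 × 22 = 30.4375. The away team offers 30.4375 and keeps 100 − 30.4375 = 69.5625.

30.44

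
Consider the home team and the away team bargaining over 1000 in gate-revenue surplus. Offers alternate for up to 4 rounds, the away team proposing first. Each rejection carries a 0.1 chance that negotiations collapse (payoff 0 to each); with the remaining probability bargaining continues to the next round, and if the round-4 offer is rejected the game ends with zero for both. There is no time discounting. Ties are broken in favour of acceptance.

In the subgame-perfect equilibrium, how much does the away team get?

181

Round 4 (the home team proposes): rejection yields 0 for the away team; the home team offers 0 and keeps 1000.
Round 3 (the away team proposes): rejecting gives the home team an expected 0.9 × 1000 = 900. The away team offers 900 and keeps 1000 − 900 = 100.
Round 2 (the home team proposes): rejecting gives the away team an expected 0.9 × 100 = 90. The home team offers 90 and keeps 1000 − 90 = 910.
Round 1 (the away team proposes): rejecting gives the home team an expected 0.9 × 910 = 819. The away team offers 819 and keeps 1000 − 819 = 181.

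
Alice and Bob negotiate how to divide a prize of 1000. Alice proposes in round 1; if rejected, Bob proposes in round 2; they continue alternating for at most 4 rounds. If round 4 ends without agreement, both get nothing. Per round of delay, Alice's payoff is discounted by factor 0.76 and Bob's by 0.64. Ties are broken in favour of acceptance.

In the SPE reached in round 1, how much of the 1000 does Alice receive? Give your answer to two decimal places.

Round 4 (Bob proposes): Alice will accept anything ≥ 0, so Bob offers 0 and keeps 1000.
Round 3 (Alice proposes): Bob can get 1000 next round, worth 0.64 × 1000 = 640 now; Alice offers that and keeps 360.
Round 2 (Bob proposes): Alice can get 360 next round, worth 0.76 × 360 = 273.6 now; Bob offers that and keeps 726.4.
Round 1 (Alice proposes): Bob can get 726.4 next round, worth 0.64 × 726.4 = 464.896 now; Alice offers that and keeps 535.104.

535.10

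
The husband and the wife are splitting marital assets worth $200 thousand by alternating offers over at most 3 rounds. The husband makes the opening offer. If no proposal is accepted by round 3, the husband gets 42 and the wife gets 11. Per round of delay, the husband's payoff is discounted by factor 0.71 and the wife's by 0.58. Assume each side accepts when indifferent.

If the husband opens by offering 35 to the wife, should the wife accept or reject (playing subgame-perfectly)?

Reject

Round 3 (the husband proposes): the wife gets 11 if talks fail, so the husband offers 11 and keeps 189.
Round 2 (the wife proposes): the husband can get 189 next round, worth 0.71 × 189 = 134.19 now; the wife offers that and keeps 65.81.
So by rejecting in round 1, the wife gets 65.81 next round, worth 0.58 × 65.81 = 38.1698 now.
Offer 35 < 38.1698, so the wife rejects.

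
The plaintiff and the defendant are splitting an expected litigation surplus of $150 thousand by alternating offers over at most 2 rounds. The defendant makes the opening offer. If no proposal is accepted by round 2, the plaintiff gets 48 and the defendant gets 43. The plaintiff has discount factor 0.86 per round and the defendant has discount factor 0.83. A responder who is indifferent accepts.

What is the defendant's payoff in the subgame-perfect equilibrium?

Work backward from the last round.
Round 2 (the plaintiff proposes): the defendant gets 43 if talks fail, so the plaintiff offers 43 and keeps 107.
Round 1 (the defendant proposes): the plaintiff can get 107 next round, worth 0.86 × 107 = 92.02 now. The defendant offers 92.02 and keeps 150 − 92.02 = 57.98.

57.98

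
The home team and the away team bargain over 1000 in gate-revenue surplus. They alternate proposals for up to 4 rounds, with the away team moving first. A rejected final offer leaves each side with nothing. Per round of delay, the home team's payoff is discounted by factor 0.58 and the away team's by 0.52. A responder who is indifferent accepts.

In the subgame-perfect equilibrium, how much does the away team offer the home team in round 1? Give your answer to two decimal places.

453.33

By backward induction:
Round 4 (the home team proposes): the away team will accept anything ≥ 0, so the home team offers 0 and keeps 1000.
Round 3 (the away team proposes): the home team can get 1000 next round, worth 0.58 × 1000 = 580 now, so the away team offers 580, keeping 420.
Round 2 (the home team proposes): the away team can get 420 next round, worth 0.52 × 420 = 218.4 now, so the home team offers 218.4, keeping 781.6.
Round 1 (the away team proposes): the home team can get 781.6 next round, worth 0.58 × 781.6 = 453.328 now. The away team offers 453.328 and keeps 1000 − 453.328 = 546.672.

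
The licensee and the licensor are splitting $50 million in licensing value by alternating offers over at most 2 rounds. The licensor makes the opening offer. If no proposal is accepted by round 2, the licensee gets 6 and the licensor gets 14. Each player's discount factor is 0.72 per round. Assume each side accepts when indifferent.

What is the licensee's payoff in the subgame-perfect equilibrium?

25.92

Round 2 (the licensee proposes): the licensor gets 14 if talks fail, so the licensee offers 14 and keeps 36.
Round 1 (the licensor proposes): the licensee can get 36 next round, worth 0.72 × 36 = 25.92 now; the licensor offers that and keeps 24.08.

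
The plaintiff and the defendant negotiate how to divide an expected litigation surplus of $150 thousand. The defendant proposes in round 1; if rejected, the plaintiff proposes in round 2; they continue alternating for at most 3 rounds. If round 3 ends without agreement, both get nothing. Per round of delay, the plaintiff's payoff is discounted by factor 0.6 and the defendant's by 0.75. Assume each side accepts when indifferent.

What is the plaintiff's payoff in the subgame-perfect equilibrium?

Round 3 (the defendant proposes): rejection yields 0 for the plaintiff; the defendant offers 0 and keeps 150.
Round 2 (the plaintiff proposes): the defendant can get 150 next round, worth 0.75 × 150 = 112.5 now. The plaintiff offers 112.5 and keeps 150 − 112.5 = 37.5.
Round 1 (the defendant proposes): the plaintiff can get 37.5 next round, worth 0.6 × 37.5 = 22.5 now, so the defendant offers 22.5, keeping 127.5.

22.5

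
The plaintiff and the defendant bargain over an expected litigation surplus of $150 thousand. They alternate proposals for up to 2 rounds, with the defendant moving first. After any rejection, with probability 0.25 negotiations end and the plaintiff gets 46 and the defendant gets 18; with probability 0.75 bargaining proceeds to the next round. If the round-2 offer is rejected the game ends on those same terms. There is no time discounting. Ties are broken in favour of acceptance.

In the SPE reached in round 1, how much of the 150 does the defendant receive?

39.5

By backward induction:
Round 2 (the plaintiff proposes): the defendant gets 18 if talks fail, so the plaintiff offers 18 and keeps 132.
Round 1 (the defendant proposes): rejecting gives the plaintiff an expected 0.75 × 132 + 0.25 × 46 = 110.5. The defendant offers 110.5 and keeps 150 − 110.5 = 39.5.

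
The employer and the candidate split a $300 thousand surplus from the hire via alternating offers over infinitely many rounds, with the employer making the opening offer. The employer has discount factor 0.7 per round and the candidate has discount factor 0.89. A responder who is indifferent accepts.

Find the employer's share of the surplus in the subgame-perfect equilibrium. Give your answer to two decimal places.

87.53

When the employer proposes, the candidate accepts any offer worth at least 0.89 times what the candidate would get by proposing next round; and vice versa.
This gives x = 300 − 0.89y and y = 300 − 0.7x, where x and y are each side's share when it proposes.
Hence (1 − 0.89·0.7)x = 300(1 − 0.89), i.e. 0.377·x = 33.
x ≈ 87.5332; the candidate's share is 300 − x ≈ 212.4668.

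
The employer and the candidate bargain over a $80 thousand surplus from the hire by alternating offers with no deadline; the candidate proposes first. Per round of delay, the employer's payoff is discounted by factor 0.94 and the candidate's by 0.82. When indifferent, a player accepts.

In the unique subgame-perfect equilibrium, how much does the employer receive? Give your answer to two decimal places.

When the candidate proposes, the employer accepts any offer worth at least 0.94 times what the employer would get by proposing next round; and vice versa.
This gives x = 80 − 0.94y and y = 80 − 0.82x, where x and y are each side's share when it proposes.
Hence (1 − 0.94·0.82)x = 80(1 − 0.94), i.e. 0.2292·x = 4.8.
x ≈ 20.9424; the employer's share is 80 − x ≈ 59.0576.

59.06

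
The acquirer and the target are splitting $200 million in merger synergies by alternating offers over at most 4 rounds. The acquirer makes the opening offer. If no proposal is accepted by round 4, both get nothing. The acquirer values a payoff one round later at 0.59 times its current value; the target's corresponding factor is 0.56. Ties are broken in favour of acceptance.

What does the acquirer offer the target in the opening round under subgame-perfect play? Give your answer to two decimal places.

Round 4 (the target proposes): rejection yields 0 for the acquirer; the target offers 0 and keeps 200.
Round 3 (the acquirer proposes): the target can get 200 next round, worth 0.56 × 200 = 112 now; the acquirer offers that and keeps 88.
Round 2 (the target proposes): the acquirer can get 88 next round, worth 0.59 × 88 = 51.92 now; the target offers that and keeps 148.08.
Round 1 (the acquirer proposes): the target can get 148.08 next round, worth 0.56 × 148.08 = 82.9248 now, so the acquirer offers 82.9248, keeping 117.0752.

82.92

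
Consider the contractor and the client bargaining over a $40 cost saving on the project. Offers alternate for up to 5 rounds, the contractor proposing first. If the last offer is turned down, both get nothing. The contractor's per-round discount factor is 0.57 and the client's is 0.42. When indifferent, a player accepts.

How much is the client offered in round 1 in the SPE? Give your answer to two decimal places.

Round 5 (the contractor proposes): rejection yields 0 for the client; the contractor offers 0 and keeps 40.
Round 4 (the client proposes): the contractor can get 40 next round, worth 0.57 × 40 = 22.8 now. The client offers 22.8 and keeps 40 − 22.8 = 17.2.
Round 3 (the contractor proposes): the client can get 17.2 next round, worth 0.42 × 17.2 = 7.224 now, so the contractor offers 7.224, keeping 32.776.
Round 2 (the client proposes): the contractor can get 32.776 next round, worth 0.57 × 32.776 = 18.68232 now; the client offers that and keeps 21.31768.
Round 1 (the contractor proposes): the client can get 21.31768 next round, worth 0.42 × 21.31768 = 8.9534256 now, so the contractor offers 8.9534256, keeping 31.0465744.

8.95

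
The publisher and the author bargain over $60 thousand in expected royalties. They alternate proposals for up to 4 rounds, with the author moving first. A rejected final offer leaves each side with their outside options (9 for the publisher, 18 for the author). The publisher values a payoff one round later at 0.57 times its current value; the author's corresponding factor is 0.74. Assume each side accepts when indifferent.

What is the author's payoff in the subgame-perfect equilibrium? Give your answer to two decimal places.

41.01

Round 4 (the publisher proposes): the author gets 18 if talks fail, so the publisher offers 18 and keeps 42.
Round 3 (the author proposes): the publisher can get 42 next round, worth 0.57 × 42 = 23.94 now, so the author offers 23.94, keeping 36.06.
Round 2 (the publisher proposes): the author can get 36.06 next round, worth 0.74 × 36.06 = 26.6844 now. The publisher offers 26.6844 and keeps 60 − 26.6844 = 33.3156.
Round 1 (the author proposes): the publisher can get 33.3156 next round, worth 0.57 × 33.3156 = 18.989892 now. The author offers 18.989892 and keeps 60 − 18.989892 = 41.010108.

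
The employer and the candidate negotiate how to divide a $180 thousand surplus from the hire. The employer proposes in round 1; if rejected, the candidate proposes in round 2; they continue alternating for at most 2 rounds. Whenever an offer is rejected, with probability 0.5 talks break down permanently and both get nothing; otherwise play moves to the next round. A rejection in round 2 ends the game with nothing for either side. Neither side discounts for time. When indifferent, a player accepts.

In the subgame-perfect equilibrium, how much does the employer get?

90

Round 2 (the candidate proposes): rejection yields 0 for the employer; the candidate offers 0 and keeps 180.
Round 1 (the employer proposes): rejecting gives the candidate an expected 0.5 × 180 = 90; the employer offers that and keeps 90.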